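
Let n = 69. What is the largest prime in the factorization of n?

23

69 = 3 · 23
23 is prime.
So 69 = 3 · 23; the largest prime factor is 23.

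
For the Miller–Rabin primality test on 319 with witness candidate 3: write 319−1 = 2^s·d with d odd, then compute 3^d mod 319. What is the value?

279

319 − 1 = 318 = 2^1 · 159, so d = 159.
3^1 ≡ 3 (mod 319)
3^2 ≡ 3^2 = 9 ≡ 9 (mod 319)
3^4 ≡ 9^2 = 81 ≡ 81 (mod 319)
3^8 ≡ 81^2 = 6561 ≡ 181 (mod 319)
3^16 ≡ 181^2 = 32761 ≡ 223 (mod 319)
3^32 ≡ 223^2 = 49729 ≡ 284 (mod 319)
3^64 ≡ 284^2 = 80656 ≡ 268 (mod 319)
3^128 ≡ 268^2 = 71824 ≡ 49 (mod 319)
159 = 128 + 16 + 8 + 4 + 2 + 1 in binary powers of 2.
So 3^159 ≡ 49 · 223 · 181 · 81 · 9 · 3 ≡ 279 (mod 319).
Squaring chain: 279; never reaches −1, so base 3 is a Miller–Rabin witness that 319 is composite.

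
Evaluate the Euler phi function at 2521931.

Factor: 2521931 = 73 · 179 · 193.
φ(2521931) = (73−1) · (179−1) · (193−1) = 72 · 178 · 192 = 2460672.

2460672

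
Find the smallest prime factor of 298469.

17

298469 is odd.
Digit sum 38, not divisible by 3.
Ends in 9: not divisible by 5.
7: 298469 = 7·42638 + 3
11: 298469 = 11·27133 + 6
13: 298469 = 13·22959 + 2
17: 298469 = 17·17557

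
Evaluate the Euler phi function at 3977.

Factor: 3977 = 41 · 97.
φ(3977) = (41−1) · (97−1) = 40 · 96 = 3840.

3840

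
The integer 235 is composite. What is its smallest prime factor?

235 is odd.
Digit sum 10, not divisible by 3.
Ends in 5: divisible by 5.

5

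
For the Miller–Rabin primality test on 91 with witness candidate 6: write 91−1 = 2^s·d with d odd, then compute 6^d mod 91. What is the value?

91 − 1 = 90 = 2^1 · 45, so d = 45.
6^1 ≡ 6 (mod 91)
6^2 ≡ 6^2 = 36 ≡ 36 (mod 91)
6^4 ≡ 36^2 = 1296 ≡ 22 (mod 91)
6^8 ≡ 22^2 = 484 ≡ 29 (mod 91)
6^16 ≡ 29^2 = 841 ≡ 22 (mod 91)
6^32 ≡ 22^2 = 484 ≡ 29 (mod 91)
45 = 32 + 8 + 4 + 1 in binary powers of 2.
So 6^45 ≡ 29 · 29 · 22 · 6 ≡ 83 (mod 91).
Squaring chain: 83; never reaches −1, so base 6 is a Miller–Rabin witness that 91 is composite.

83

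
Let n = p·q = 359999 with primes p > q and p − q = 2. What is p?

601

Since p = q + 2, we have 359999 = q(q + 2), so q² + 2q − 359999 = 0.
Discriminant: 2² + 4·359999 = 4 + 1439996 = 1440000; √1440000 = 1200.
q = (−2 + 1200)/2 = 599, and p = q + 2 = 601.
Check: 599 · 601 = 359999.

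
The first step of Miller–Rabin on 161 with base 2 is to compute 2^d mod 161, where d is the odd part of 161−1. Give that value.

161 − 1 = 160 = 2^5 · 5, so d = 5.
2^1 ≡ 2 (mod 161)
2^2 ≡ 2^2 = 4 ≡ 4 (mod 161)
2^4 ≡ 4^2 = 16 ≡ 16 (mod 161)
5 = 4 + 1 in binary powers of 2.
So 2^5 ≡ 16 · 2 ≡ 32 (mod 161).
Squaring chain: 32 → 58 → 144 → 128 → 123; never reaches −1, so base 2 is a Miller–Rabin witness that 161 is composite.

32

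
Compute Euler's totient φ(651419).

Factor: 651419 = 59 · 61 · 181.
φ(651419) = (59−1) · (61−1) · (181−1) = 58 · 60 · 180 = 626400.

626400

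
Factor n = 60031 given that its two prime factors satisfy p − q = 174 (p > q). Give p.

347

Since p = q + 174, we have 60031 = q(q + 174), so q² + 174q − 60031 = 0.
Discriminant: 174² + 4·60031 = 30276 + 240124 = 270400; √270400 = 520.
q = (−174 + 520)/2 = 173, and p = q + 174 = 347.
Check: 173 · 347 = 60031.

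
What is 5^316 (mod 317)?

1

5^1 ≡ 5 (mod 317)
5^2 ≡ 5^2 = 25 ≡ 25 (mod 317)
5^4 ≡ 25^2 = 625 ≡ 308 (mod 317)
5^8 ≡ 308^2 = 94864 ≡ 81 (mod 317)
5^16 ≡ 81^2 = 6561 ≡ 221 (mod 317)
5^32 ≡ 221^2 = 48841 ≡ 23 (mod 317)
5^64 ≡ 23^2 = 529 ≡ 212 (mod 317)
5^128 ≡ 212^2 = 44944 ≡ 247 (mod 317)
5^256 ≡ 247^2 = 61009 ≡ 145 (mod 317)
316 = 256 + 32 + 16 + 8 + 4 in binary powers of 2.
So 5^316 ≡ 145 · 23 · 221 · 81 · 308 ≡ 1 (mod 317).
Since the result is 1, base 5 gives no evidence that 317 is composite.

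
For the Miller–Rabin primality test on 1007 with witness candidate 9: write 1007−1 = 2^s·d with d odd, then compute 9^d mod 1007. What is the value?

188

1007 − 1 = 1006 = 2^1 · 503, so d = 503.
9^1 ≡ 9 (mod 1007)
9^2 ≡ 9^2 = 81 ≡ 81 (mod 1007)
9^4 ≡ 81^2 = 6561 ≡ 519 (mod 1007)
9^8 ≡ 519^2 = 269361 ≡ 492 (mod 1007)
9^16 ≡ 492^2 = 242064 ≡ 384 (mod 1007)
9^32 ≡ 384^2 = 147456 ≡ 434 (mod 1007)
9^64 ≡ 434^2 = 188356 ≡ 47 (mod 1007)
9^128 ≡ 47^2 = 2209 ≡ 195 (mod 1007)
9^256 ≡ 195^2 = 38025 ≡ 766 (mod 1007)
503 = 256 + 128 + 64 + 32 + 16 + 4 + 2 + 1 in binary powers of 2.
So 9^503 ≡ 766 · 195 · 47 · 434 · 384 · 519 · 81 · 9 ≡ 188 (mod 1007).
Squaring chain: 188; never reaches −1, so base 9 is a Miller–Rabin witness that 1007 is composite.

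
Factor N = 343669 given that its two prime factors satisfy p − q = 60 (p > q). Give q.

Since p = q + 60, we have 343669 = q(q + 60), so q² + 60q − 343669 = 0.
Discriminant: 60² + 4·343669 = 3600 + 1374676 = 1378276; √1378276 = 1174.
q = (−60 + 1174)/2 = 557, and p = q + 60 = 617.
Check: 557 · 617 = 343669.

557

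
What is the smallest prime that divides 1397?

1397 is odd.
Digit sum 20, not divisible by 3.
Ends in 7: not divisible by 5.
7: 1397 = 7·199 + 4
11: 1397 = 11·127

11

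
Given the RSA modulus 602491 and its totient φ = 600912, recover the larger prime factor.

φ(n) = (p−1)(q−1) = n − (p+q) + 1, so p + q = 602491 − 600912 + 1 = 1580.
p and q are the roots of t² − 1580t + 602491 = 0.
Discriminant: 1580² − 4·602491 = 2496400 − 2409964 = 86436; √86436 = 294.
q = (1580 − 294)/2 = 643, p = (1580 + 294)/2 = 937.
Check: 643 · 937 = 602491.

937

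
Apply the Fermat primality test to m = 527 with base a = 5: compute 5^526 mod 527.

5^1 ≡ 5 (mod 527)
5^2 ≡ 5^2 = 25 ≡ 25 (mod 527)
5^4 ≡ 25^2 = 625 ≡ 98 (mod 527)
5^8 ≡ 98^2 = 9604 ≡ 118 (mod 527)
5^16 ≡ 118^2 = 13924 ≡ 222 (mod 527)
5^32 ≡ 222^2 = 49284 ≡ 273 (mod 527)
5^64 ≡ 273^2 = 74529 ≡ 222 (mod 527)
5^128 ≡ 222^2 = 49284 ≡ 273 (mod 527)
5^256 ≡ 273^2 = 74529 ≡ 222 (mod 527)
5^512 ≡ 222^2 = 49284 ≡ 273 (mod 527)
526 = 512 + 8 + 4 + 2 in binary powers of 2.
So 5^526 ≡ 273 · 118 · 98 · 25 ≡ 253 (mod 527).
Since 253 ≠ 1, base 5 is a Fermat witness: 527 is composite.

253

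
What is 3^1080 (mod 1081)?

3^1 ≡ 3 (mod 1081)
3^2 ≡ 3^2 = 9 ≡ 9 (mod 1081)
3^4 ≡ 9^2 = 81 ≡ 81 (mod 1081)
3^8 ≡ 81^2 = 6561 ≡ 75 (mod 1081)
3^16 ≡ 75^2 = 5625 ≡ 220 (mod 1081)
3^32 ≡ 220^2 = 48400 ≡ 836 (mod 1081)
3^64 ≡ 836^2 = 698896 ≡ 570 (mod 1081)
3^128 ≡ 570^2 = 324900 ≡ 600 (mod 1081)
3^256 ≡ 600^2 = 360000 ≡ 27 (mod 1081)
3^512 ≡ 27^2 = 729 ≡ 729 (mod 1081)
3^1024 ≡ 729^2 = 531441 ≡ 670 (mod 1081)
1080 = 1024 + 32 + 16 + 8 in binary powers of 2.
So 3^1080 ≡ 670 · 836 · 220 · 75 ≡ 768 (mod 1081).
Since 768 ≠ 1, base 3 is a Fermat witness: 1081 is composite.

768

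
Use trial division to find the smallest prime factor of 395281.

395281 is odd.
Digit sum 28, not divisible by 3.
Ends in 1: not divisible by 5.
7: 395281 = 7·56468 + 5
11: 395281 = 11·35934 + 7
13: 395281 = 13·30406 + 3
17: 395281 = 17·23251 + 14
19: 395281 = 19·20804 + 5
23: 395281 = 23·17186 + 3
29: 395281 = 29·13630 + 11
31: 395281 = 31·12751

31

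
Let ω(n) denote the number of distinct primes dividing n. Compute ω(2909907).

6

2909907 = 3^2 · 323323
323323 = 7 · 46189
46189 = 11 · 4199
4199 = 13 · 323
323 = 17 · 19
2909907 = 3^2 · 7 · 11 · 13 · 17 · 19, which has 6 distinct prime factors.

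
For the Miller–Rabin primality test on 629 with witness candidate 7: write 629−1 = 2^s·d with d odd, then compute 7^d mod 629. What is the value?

329

629 − 1 = 628 = 2^2 · 157, so d = 157.
7^1 ≡ 7 (mod 629)
7^2 ≡ 7^2 = 49 ≡ 49 (mod 629)
7^4 ≡ 49^2 = 2401 ≡ 514 (mod 629)
7^8 ≡ 514^2 = 264196 ≡ 16 (mod 629)
7^16 ≡ 16^2 = 256 ≡ 256 (mod 629)
7^32 ≡ 256^2 = 65536 ≡ 120 (mod 629)
7^64 ≡ 120^2 = 14400 ≡ 562 (mod 629)
7^128 ≡ 562^2 = 315844 ≡ 86 (mod 629)
157 = 128 + 16 + 8 + 4 + 1 in binary powers of 2.
So 7^157 ≡ 86 · 256 · 16 · 514 · 7 ≡ 329 (mod 629).
Squaring chain: 329 → 53; never reaches −1, so base 7 is a Miller–Rabin witness that 629 is composite.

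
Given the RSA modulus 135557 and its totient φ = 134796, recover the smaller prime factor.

φ(n) = (p−1)(q−1) = n − (p+q) + 1, so p + q = 135557 − 134796 + 1 = 762.
p and q are the roots of t² − 762t + 135557 = 0.
Discriminant: 762² − 4·135557 = 580644 − 542228 = 38416; √38416 = 196.
q = (762 − 196)/2 = 283, p = (762 + 196)/2 = 479.
Check: 283 · 479 = 135557.

283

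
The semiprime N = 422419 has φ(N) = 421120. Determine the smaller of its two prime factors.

641

φ(n) = (p−1)(q−1) = n − (p+q) + 1, so p + q = 422419 − 421120 + 1 = 1300.
p and q are the roots of t² − 1300t + 422419 = 0.
Discriminant: 1300² − 4·422419 = 1690000 − 1689676 = 324; √324 = 18.
q = (1300 − 18)/2 = 641, p = (1300 + 18)/2 = 659.
Check: 641 · 659 = 422419.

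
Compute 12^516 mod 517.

243

12^1 ≡ 12 (mod 517)
12^2 ≡ 12^2 = 144 ≡ 144 (mod 517)
12^4 ≡ 144^2 = 20736 ≡ 56 (mod 517)
12^8 ≡ 56^2 = 3136 ≡ 34 (mod 517)
12^16 ≡ 34^2 = 1156 ≡ 122 (mod 517)
12^32 ≡ 122^2 = 14884 ≡ 408 (mod 517)
12^64 ≡ 408^2 = 166464 ≡ 507 (mod 517)
12^128 ≡ 507^2 = 257049 ≡ 100 (mod 517)
12^256 ≡ 100^2 = 10000 ≡ 177 (mod 517)
12^512 ≡ 177^2 = 31329 ≡ 309 (mod 517)
516 = 512 + 4 in binary powers of 2.
So 12^516 ≡ 309 · 56 ≡ 243 (mod 517).
Since 243 ≠ 1, base 12 is a Fermat witness: 517 is composite.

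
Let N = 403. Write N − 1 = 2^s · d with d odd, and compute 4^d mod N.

376

403 − 1 = 402 = 2^1 · 201, so d = 201.
4^1 ≡ 4 (mod 403)
4^2 ≡ 4^2 = 16 ≡ 16 (mod 403)
4^4 ≡ 16^2 = 256 ≡ 256 (mod 403)
4^8 ≡ 256^2 = 65536 ≡ 250 (mod 403)
4^16 ≡ 250^2 = 62500 ≡ 35 (mod 403)
4^32 ≡ 35^2 = 1225 ≡ 16 (mod 403)
4^64 ≡ 16^2 = 256 ≡ 256 (mod 403)
4^128 ≡ 256^2 = 65536 ≡ 250 (mod 403)
201 = 128 + 64 + 8 + 1 in binary powers of 2.
So 4^201 ≡ 250 · 256 · 250 · 4 ≡ 376 (mod 403).
Squaring chain: 376; never reaches −1, so base 4 is a Miller–Rabin witness that 403 is composite.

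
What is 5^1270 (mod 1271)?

5^1 ≡ 5 (mod 1271)
5^2 ≡ 5^2 = 25 ≡ 25 (mod 1271)
5^4 ≡ 25^2 = 625 ≡ 625 (mod 1271)
5^8 ≡ 625^2 = 390625 ≡ 428 (mod 1271)
5^16 ≡ 428^2 = 183184 ≡ 160 (mod 1271)
5^32 ≡ 160^2 = 25600 ≡ 180 (mod 1271)
5^64 ≡ 180^2 = 32400 ≡ 625 (mod 1271)
5^128 ≡ 625^2 = 390625 ≡ 428 (mod 1271)
5^256 ≡ 428^2 = 183184 ≡ 160 (mod 1271)
5^512 ≡ 160^2 = 25600 ≡ 180 (mod 1271)
5^1024 ≡ 180^2 = 32400 ≡ 625 (mod 1271)
1270 = 1024 + 128 + 64 + 32 + 16 + 4 + 2 in binary powers of 2.
So 5^1270 ≡ 625 · 428 · 625 · 180 · 160 · 625 · 25 ≡ 532 (mod 1271).
Since 532 ≠ 1, base 5 is a Fermat witness: 1271 is composite.

532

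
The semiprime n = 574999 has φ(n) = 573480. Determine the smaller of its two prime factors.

709

φ(n) = (p−1)(q−1) = n − (p+q) + 1, so p + q = 574999 − 573480 + 1 = 1520.
p and q are the roots of t² − 1520t + 574999 = 0.
Discriminant: 1520² − 4·574999 = 2310400 − 2299996 = 10404; √10404 = 102.
q = (1520 − 102)/2 = 709, p = (1520 + 102)/2 = 811.
Check: 709 · 811 = 574999.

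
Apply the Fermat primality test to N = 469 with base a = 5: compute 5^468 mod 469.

5^1 ≡ 5 (mod 469)
5^2 ≡ 5^2 = 25 ≡ 25 (mod 469)
5^4 ≡ 25^2 = 625 ≡ 156 (mod 469)
5^8 ≡ 156^2 = 24336 ≡ 417 (mod 469)
5^16 ≡ 417^2 = 173889 ≡ 359 (mod 469)
5^32 ≡ 359^2 = 128881 ≡ 375 (mod 469)
5^64 ≡ 375^2 = 140625 ≡ 394 (mod 469)
5^128 ≡ 394^2 = 155236 ≡ 466 (mod 469)
5^256 ≡ 466^2 = 217156 ≡ 9 (mod 469)
468 = 256 + 128 + 64 + 16 + 4 in binary powers of 2.
So 5^468 ≡ 9 · 466 · 394 · 359 · 156 ≡ 148 (mod 469).
Since 148 ≠ 1, base 5 is a Fermat witness: 469 is composite.

148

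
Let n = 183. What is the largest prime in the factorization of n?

61

183 = 3 · 61
61 is prime.
So 183 = 3 · 61; the largest prime factor is 61.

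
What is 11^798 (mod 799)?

332

11^1 ≡ 11 (mod 799)
11^2 ≡ 11^2 = 121 ≡ 121 (mod 799)
11^4 ≡ 121^2 = 14641 ≡ 259 (mod 799)
11^8 ≡ 259^2 = 67081 ≡ 764 (mod 799)
11^16 ≡ 764^2 = 583696 ≡ 426 (mod 799)
11^32 ≡ 426^2 = 181476 ≡ 103 (mod 799)
11^64 ≡ 103^2 = 10609 ≡ 222 (mod 799)
11^128 ≡ 222^2 = 49284 ≡ 545 (mod 799)
11^256 ≡ 545^2 = 297025 ≡ 596 (mod 799)
11^512 ≡ 596^2 = 355216 ≡ 460 (mod 799)
798 = 512 + 256 + 16 + 8 + 4 + 2 in binary powers of 2.
So 11^798 ≡ 460 · 596 · 426 · 764 · 259 · 121 ≡ 332 (mod 799).
Since 332 ≠ 1, base 11 is a Fermat witness: 799 is composite.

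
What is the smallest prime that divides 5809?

37

5809 is odd.
Digit sum 22, not divisible by 3.
Ends in 9: not divisible by 5.
7: 5809 = 7·829 + 6
11: 5809 = 11·528 + 1
13: 5809 = 13·446 + 11
17: 5809 = 17·341 + 12
19: 5809 = 19·305 + 14
23: 5809 = 23·252 + 13
29: 5809 = 29·200 + 9
31: 5809 = 31·187 + 12
37: 5809 = 37·157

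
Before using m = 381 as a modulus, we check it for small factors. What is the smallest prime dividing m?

381 is odd.
Digit sum 12, divisible by 3.

3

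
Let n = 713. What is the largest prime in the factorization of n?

713 = 23 · 31
31 is prime.
So 713 = 23 · 31; the largest prime factor is 31.

31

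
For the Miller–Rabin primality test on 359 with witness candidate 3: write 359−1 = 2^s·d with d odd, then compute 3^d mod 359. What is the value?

359 − 1 = 358 = 2^1 · 179, so d = 179.
3^1 ≡ 3 (mod 359)
3^2 ≡ 3^2 = 9 ≡ 9 (mod 359)
3^4 ≡ 9^2 = 81 ≡ 81 (mod 359)
3^8 ≡ 81^2 = 6561 ≡ 99 (mod 359)
3^16 ≡ 99^2 = 9801 ≡ 108 (mod 359)
3^32 ≡ 108^2 = 11664 ≡ 176 (mod 359)
3^64 ≡ 176^2 = 30976 ≡ 102 (mod 359)
3^128 ≡ 102^2 = 10404 ≡ 352 (mod 359)
179 = 128 + 32 + 16 + 2 + 1 in binary powers of 2.
So 3^179 ≡ 352 · 176 · 108 · 9 · 3 ≡ 1 (mod 359).
Since 3^d ≡ 1 (mod 359), base 3 does not prove 359 composite.

1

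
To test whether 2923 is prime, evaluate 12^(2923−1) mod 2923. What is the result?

12^1 ≡ 12 (mod 2923)
12^2 ≡ 12^2 = 144 ≡ 144 (mod 2923)
12^4 ≡ 144^2 = 20736 ≡ 275 (mod 2923)
12^8 ≡ 275^2 = 75625 ≡ 2550 (mod 2923)
12^16 ≡ 2550^2 = 6502500 ≡ 1748 (mod 2923)
12^32 ≡ 1748^2 = 3055504 ≡ 969 (mod 2923)
12^64 ≡ 969^2 = 938961 ≡ 678 (mod 2923)
12^128 ≡ 678^2 = 459684 ≡ 773 (mod 2923)
12^256 ≡ 773^2 = 597529 ≡ 1237 (mod 2923)
12^512 ≡ 1237^2 = 1530169 ≡ 1440 (mod 2923)
12^1024 ≡ 1440^2 = 2073600 ≡ 1193 (mod 2923)
12^2048 ≡ 1193^2 = 1423249 ≡ 2671 (mod 2923)
2922 = 2048 + 512 + 256 + 64 + 32 + 8 + 2 in binary powers of 2.
So 12^2922 ≡ 2671 · 1440 · 1237 · 678 · 969 · 2550 · 144 ≡ 2378 (mod 2923).
Since 2378 ≠ 1, base 12 is a Fermat witness: 2923 is composite.

2378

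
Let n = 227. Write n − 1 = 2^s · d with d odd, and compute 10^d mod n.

1

227 − 1 = 226 = 2^1 · 113, so d = 113.
10^1 ≡ 10 (mod 227)
10^2 ≡ 10^2 = 100 ≡ 100 (mod 227)
10^4 ≡ 100^2 = 10000 ≡ 12 (mod 227)
10^8 ≡ 12^2 = 144 ≡ 144 (mod 227)
10^16 ≡ 144^2 = 20736 ≡ 79 (mod 227)
10^32 ≡ 79^2 = 6241 ≡ 112 (mod 227)
10^64 ≡ 112^2 = 12544 ≡ 59 (mod 227)
113 = 64 + 32 + 16 + 1 in binary powers of 2.
So 10^113 ≡ 59 · 112 · 79 · 10 ≡ 1 (mod 227).
Since 10^d ≡ 1 (mod 227), base 10 does not prove 227 composite.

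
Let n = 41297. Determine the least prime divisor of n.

61

41297 is odd.
Digit sum 23, not divisible by 3.
Ends in 7: not divisible by 5.
7: 41297 = 7·5899 + 4
11: 41297 = 11·3754 + 3
13: 41297 = 13·3176 + 9
17: 41297 = 17·2429 + 4
19: 41297 = 19·2173 + 10
23: 41297 = 23·1795 + 12
29: 41297 = 29·1424 + 1
31: 41297 = 31·1332 + 5
37: 41297 = 37·1116 + 5
41: 41297 = 41·1007 + 10
43: 41297 = 43·960 + 17
47: 41297 = 47·878 + 31
53: 41297 = 53·779 + 10
59: 41297 = 59·699 + 56
61: 41297 = 61·677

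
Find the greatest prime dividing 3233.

61

3233 = 53 · 61
61 is prime.
So 3233 = 53 · 61; the largest prime factor is 61.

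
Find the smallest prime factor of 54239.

73

54239 is odd.
Digit sum 23, not divisible by 3.
Ends in 9: not divisible by 5.
7: 54239 = 7·7748 + 3
11: 54239 = 11·4930 + 9
13: 54239 = 13·4172 + 3
17: 54239 = 17·3190 + 9
19: 54239 = 19·2854 + 13
23: 54239 = 23·2358 + 5
29: 54239 = 29·1870 + 9
31: 54239 = 31·1749 + 20
37: 54239 = 37·1465 + 34
41: 54239 = 41·1322 + 37
43: 54239 = 43·1261 + 16
47: 54239 = 47·1154 + 1
53: 54239 = 53·1023 + 20
59: 54239 = 59·919 + 18
61: 54239 = 61·889 + 10
67: 54239 = 67·809 + 36
71: 54239 = 71·763 + 66
73: 54239 = 73·743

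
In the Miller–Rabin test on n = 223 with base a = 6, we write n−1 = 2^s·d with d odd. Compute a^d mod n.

223 − 1 = 222 = 2^1 · 111, so d = 111.
6^1 ≡ 6 (mod 223)
6^2 ≡ 6^2 = 36 ≡ 36 (mod 223)
6^4 ≡ 36^2 = 1296 ≡ 181 (mod 223)
6^8 ≡ 181^2 = 32761 ≡ 203 (mod 223)
6^16 ≡ 203^2 = 41209 ≡ 177 (mod 223)
6^32 ≡ 177^2 = 31329 ≡ 109 (mod 223)
6^64 ≡ 109^2 = 11881 ≡ 62 (mod 223)
111 = 64 + 32 + 8 + 4 + 2 + 1 in binary powers of 2.
So 6^111 ≡ 62 · 109 · 203 · 181 · 36 · 6 ≡ 222 (mod 223).
Since 6^d ≡ 222 (mod 223), base 6 does not prove 223 composite.

222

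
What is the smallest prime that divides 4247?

4247 is odd.
Digit sum 17, not divisible by 3.
Ends in 7: not divisible by 5.
7: 4247 = 7·606 + 5
11: 4247 = 11·386 + 1
13: 4247 = 13·326 + 9
17: 4247 = 17·249 + 14
19: 4247 = 19·223 + 10
23: 4247 = 23·184 + 15
29: 4247 = 29·146 + 13
31: 4247 = 31·137

31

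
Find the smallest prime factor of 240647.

240647 is odd.
Digit sum 23, not divisible by 3.
Ends in 7: not divisible by 5.
7: 240647 = 7·34378 + 1
11: 240647 = 11·21877

11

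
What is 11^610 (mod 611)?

335

11^1 ≡ 11 (mod 611)
11^2 ≡ 11^2 = 121 ≡ 121 (mod 611)
11^4 ≡ 121^2 = 14641 ≡ 588 (mod 611)
11^8 ≡ 588^2 = 345744 ≡ 529 (mod 611)
11^16 ≡ 529^2 = 279841 ≡ 3 (mod 611)
11^32 ≡ 3^2 = 9 ≡ 9 (mod 611)
11^64 ≡ 9^2 = 81 ≡ 81 (mod 611)
11^128 ≡ 81^2 = 6561 ≡ 451 (mod 611)
11^256 ≡ 451^2 = 203401 ≡ 549 (mod 611)
11^512 ≡ 549^2 = 301401 ≡ 178 (mod 611)
610 = 512 + 64 + 32 + 2 in binary powers of 2.
So 11^610 ≡ 178 · 81 · 9 · 121 ≡ 335 (mod 611).
Since 335 ≠ 1, base 11 is a Fermat witness: 611 is composite.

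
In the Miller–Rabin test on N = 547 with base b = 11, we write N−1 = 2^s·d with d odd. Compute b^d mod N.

1

547 − 1 = 546 = 2^1 · 273, so d = 273.
11^1 ≡ 11 (mod 547)
11^2 ≡ 11^2 = 121 ≡ 121 (mod 547)
11^4 ≡ 121^2 = 14641 ≡ 419 (mod 547)
11^8 ≡ 419^2 = 175561 ≡ 521 (mod 547)
11^16 ≡ 521^2 = 271441 ≡ 129 (mod 547)
11^32 ≡ 129^2 = 16641 ≡ 231 (mod 547)
11^64 ≡ 231^2 = 53361 ≡ 302 (mod 547)
11^128 ≡ 302^2 = 91204 ≡ 402 (mod 547)
11^256 ≡ 402^2 = 161604 ≡ 239 (mod 547)
273 = 256 + 16 + 1 in binary powers of 2.
So 11^273 ≡ 239 · 129 · 11 ≡ 1 (mod 547).
Since 11^d ≡ 1 (mod 547), base 11 does not prove 547 composite.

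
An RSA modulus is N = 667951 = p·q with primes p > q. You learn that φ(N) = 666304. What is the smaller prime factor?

φ(n) = (p−1)(q−1) = n − (p+q) + 1, so p + q = 667951 − 666304 + 1 = 1648.
p and q are the roots of t² − 1648t + 667951 = 0.
Discriminant: 1648² − 4·667951 = 2715904 − 2671804 = 44100; √44100 = 210.
q = (1648 − 210)/2 = 719, p = (1648 + 210)/2 = 929.
Check: 719 · 929 = 667951.

719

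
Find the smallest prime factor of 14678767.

14678767 is odd.
Digit sum 46, not divisible by 3.
Ends in 7: not divisible by 5.
7: 14678767 = 7·2096966 + 5
11: 14678767 = 11·1334433 + 4
13: 14678767 = 13·1129135 + 12
17: 14678767 = 17·863456 + 15
19: 14678767 = 19·772566 + 13
23: 14678767 = 23·638207 + 6
29: 14678767 = 29·506164 + 11
31: 14678767 = 31·473508 + 19
37: 14678767 = 37·396723 + 16
41: 14678767 = 41·358018 + 29
43: 14678767 = 43·341366 + 29
47: 14678767 = 47·312314 + 9
53: 14678767 = 53·276957 + 46
59: 14678767 = 59·248792 + 39
61: 14678767 = 61·240635 + 32
67: 14678767 = 67·219086 + 5
71: 14678767 = 71·206743 + 14
73: 14678767 = 73·201079

73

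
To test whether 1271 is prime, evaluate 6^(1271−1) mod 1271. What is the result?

6^1 ≡ 6 (mod 1271)
6^2 ≡ 6^2 = 36 ≡ 36 (mod 1271)
6^4 ≡ 36^2 = 1296 ≡ 25 (mod 1271)
6^8 ≡ 25^2 = 625 ≡ 625 (mod 1271)
6^16 ≡ 625^2 = 390625 ≡ 428 (mod 1271)
6^32 ≡ 428^2 = 183184 ≡ 160 (mod 1271)
6^64 ≡ 160^2 = 25600 ≡ 180 (mod 1271)
6^128 ≡ 180^2 = 32400 ≡ 625 (mod 1271)
6^256 ≡ 625^2 = 390625 ≡ 428 (mod 1271)
6^512 ≡ 428^2 = 183184 ≡ 160 (mod 1271)
6^1024 ≡ 160^2 = 25600 ≡ 180 (mod 1271)
1270 = 1024 + 128 + 64 + 32 + 16 + 4 + 2 in binary powers of 2.
So 6^1270 ≡ 180 · 625 · 180 · 160 · 428 · 25 · 36 ≡ 583 (mod 1271).
Since 583 ≠ 1, base 6 is a Fermat witness: 1271 is composite.

583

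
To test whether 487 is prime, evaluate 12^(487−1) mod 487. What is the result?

1

12^1 ≡ 12 (mod 487)
12^2 ≡ 12^2 = 144 ≡ 144 (mod 487)
12^4 ≡ 144^2 = 20736 ≡ 282 (mod 487)
12^8 ≡ 282^2 = 79524 ≡ 143 (mod 487)
12^16 ≡ 143^2 = 20449 ≡ 482 (mod 487)
12^32 ≡ 482^2 = 232324 ≡ 25 (mod 487)
12^64 ≡ 25^2 = 625 ≡ 138 (mod 487)
12^128 ≡ 138^2 = 19044 ≡ 51 (mod 487)
12^256 ≡ 51^2 = 2601 ≡ 166 (mod 487)
486 = 256 + 128 + 64 + 32 + 4 + 2 in binary powers of 2.
So 12^486 ≡ 166 · 51 · 138 · 25 · 282 · 144 ≡ 1 (mod 487).
Since the result is 1, base 12 gives no evidence that 487 is composite.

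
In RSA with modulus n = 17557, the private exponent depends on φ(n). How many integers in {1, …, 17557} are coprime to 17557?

17280

Factor: 17557 = 97 · 181.
φ(17557) = (97−1) · (181−1) = 96 · 180 = 17280.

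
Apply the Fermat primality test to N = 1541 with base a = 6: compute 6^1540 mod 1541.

1243

6^1 ≡ 6 (mod 1541)
6^2 ≡ 6^2 = 36 ≡ 36 (mod 1541)
6^4 ≡ 36^2 = 1296 ≡ 1296 (mod 1541)
6^8 ≡ 1296^2 = 1679616 ≡ 1467 (mod 1541)
6^16 ≡ 1467^2 = 2152089 ≡ 853 (mod 1541)
6^32 ≡ 853^2 = 727609 ≡ 257 (mod 1541)
6^64 ≡ 257^2 = 66049 ≡ 1327 (mod 1541)
6^128 ≡ 1327^2 = 1760929 ≡ 1107 (mod 1541)
6^256 ≡ 1107^2 = 1225449 ≡ 354 (mod 1541)
6^512 ≡ 354^2 = 125316 ≡ 495 (mod 1541)
6^1024 ≡ 495^2 = 245025 ≡ 6 (mod 1541)
1540 = 1024 + 512 + 4 in binary powers of 2.
So 6^1540 ≡ 6 · 495 · 1296 ≡ 1243 (mod 1541).
Since 1243 ≠ 1, base 6 is a Fermat witness: 1541 is composite.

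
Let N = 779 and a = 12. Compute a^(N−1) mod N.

12^1 ≡ 12 (mod 779)
12^2 ≡ 12^2 = 144 ≡ 144 (mod 779)
12^4 ≡ 144^2 = 20736 ≡ 482 (mod 779)
12^8 ≡ 482^2 = 232324 ≡ 182 (mod 779)
12^16 ≡ 182^2 = 33124 ≡ 406 (mod 779)
12^32 ≡ 406^2 = 164836 ≡ 467 (mod 779)
12^64 ≡ 467^2 = 218089 ≡ 748 (mod 779)
12^128 ≡ 748^2 = 559504 ≡ 182 (mod 779)
12^256 ≡ 182^2 = 33124 ≡ 406 (mod 779)
12^512 ≡ 406^2 = 164836 ≡ 467 (mod 779)
778 = 512 + 256 + 8 + 2 in binary powers of 2.
So 12^778 ≡ 467 · 406 · 182 · 144 ≡ 121 (mod 779).
Since 121 ≠ 1, base 12 is a Fermat witness: 779 is composite.

121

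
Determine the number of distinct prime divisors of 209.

209 = 11 · 19
209 = 11 · 19, which has 2 distinct prime factors.

2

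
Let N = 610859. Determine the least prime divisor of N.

610859 is odd.
Digit sum 29, not divisible by 3.
Ends in 9: not divisible by 5.
7: 610859 = 7·87265 + 4
11: 610859 = 11·55532 + 7
13: 610859 = 13·46989 + 2
17: 610859 = 17·35932 + 15
19: 610859 = 19·32150 + 9
23: 610859 = 23·26559 + 2
29: 610859 = 29·21064 + 3
31: 610859 = 31·19705 + 4
37: 610859 = 37·16509 + 26
41: 610859 = 41·14899

41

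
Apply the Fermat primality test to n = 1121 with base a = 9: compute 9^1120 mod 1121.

63

9^1 ≡ 9 (mod 1121)
9^2 ≡ 9^2 = 81 ≡ 81 (mod 1121)
9^4 ≡ 81^2 = 6561 ≡ 956 (mod 1121)
9^8 ≡ 956^2 = 913936 ≡ 321 (mod 1121)
9^16 ≡ 321^2 = 103041 ≡ 1030 (mod 1121)
9^32 ≡ 1030^2 = 1060900 ≡ 434 (mod 1121)
9^64 ≡ 434^2 = 188356 ≡ 28 (mod 1121)
9^128 ≡ 28^2 = 784 ≡ 784 (mod 1121)
9^256 ≡ 784^2 = 614656 ≡ 348 (mod 1121)
9^512 ≡ 348^2 = 121104 ≡ 36 (mod 1121)
9^1024 ≡ 36^2 = 1296 ≡ 175 (mod 1121)
1120 = 1024 + 64 + 32 in binary powers of 2.
So 9^1120 ≡ 175 · 28 · 434 ≡ 63 (mod 1121).
Since 63 ≠ 1, base 9 is a Fermat witness: 1121 is composite.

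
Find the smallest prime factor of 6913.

31

6913 is odd.
Digit sum 19, not divisible by 3.
Ends in 3: not divisible by 5.
7: 6913 = 7·987 + 4
11: 6913 = 11·628 + 5
13: 6913 = 13·531 + 10
17: 6913 = 17·406 + 11
19: 6913 = 19·363 + 16
23: 6913 = 23·300 + 13
29: 6913 = 29·238 + 11
31: 6913 = 31·223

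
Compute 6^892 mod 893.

291

6^1 ≡ 6 (mod 893)
6^2 ≡ 6^2 = 36 ≡ 36 (mod 893)
6^4 ≡ 36^2 = 1296 ≡ 403 (mod 893)
6^8 ≡ 403^2 = 162409 ≡ 776 (mod 893)
6^16 ≡ 776^2 = 602176 ≡ 294 (mod 893)
6^32 ≡ 294^2 = 86436 ≡ 708 (mod 893)
6^64 ≡ 708^2 = 501264 ≡ 291 (mod 893)
6^128 ≡ 291^2 = 84681 ≡ 739 (mod 893)
6^256 ≡ 739^2 = 546121 ≡ 498 (mod 893)
6^512 ≡ 498^2 = 248004 ≡ 643 (mod 893)
892 = 512 + 256 + 64 + 32 + 16 + 8 + 4 in binary powers of 2.
So 6^892 ≡ 643 · 498 · 291 · 708 · 294 · 776 · 403 ≡ 291 (mod 893).
Since 291 ≠ 1, base 6 is a Fermat witness: 893 is composite.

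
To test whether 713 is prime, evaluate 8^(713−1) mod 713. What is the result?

188

8^1 ≡ 8 (mod 713)
8^2 ≡ 8^2 = 64 ≡ 64 (mod 713)
8^4 ≡ 64^2 = 4096 ≡ 531 (mod 713)
8^8 ≡ 531^2 = 281961 ≡ 326 (mod 713)
8^16 ≡ 326^2 = 106276 ≡ 39 (mod 713)
8^32 ≡ 39^2 = 1521 ≡ 95 (mod 713)
8^64 ≡ 95^2 = 9025 ≡ 469 (mod 713)
8^128 ≡ 469^2 = 219961 ≡ 357 (mod 713)
8^256 ≡ 357^2 = 127449 ≡ 535 (mod 713)
8^512 ≡ 535^2 = 286225 ≡ 312 (mod 713)
712 = 512 + 128 + 64 + 8 in binary powers of 2.
So 8^712 ≡ 312 · 357 · 469 · 326 ≡ 188 (mod 713).
Since 188 ≠ 1, base 8 is a Fermat witness: 713 is composite.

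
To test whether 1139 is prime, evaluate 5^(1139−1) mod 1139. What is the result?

5^1 ≡ 5 (mod 1139)
5^2 ≡ 5^2 = 25 ≡ 25 (mod 1139)
5^4 ≡ 25^2 = 625 ≡ 625 (mod 1139)
5^8 ≡ 625^2 = 390625 ≡ 1087 (mod 1139)
5^16 ≡ 1087^2 = 1181569 ≡ 426 (mod 1139)
5^32 ≡ 426^2 = 181476 ≡ 375 (mod 1139)
5^64 ≡ 375^2 = 140625 ≡ 528 (mod 1139)
5^128 ≡ 528^2 = 278784 ≡ 868 (mod 1139)
5^256 ≡ 868^2 = 753424 ≡ 545 (mod 1139)
5^512 ≡ 545^2 = 297025 ≡ 885 (mod 1139)
5^1024 ≡ 885^2 = 783225 ≡ 732 (mod 1139)
1138 = 1024 + 64 + 32 + 16 + 2 in binary powers of 2.
So 5^1138 ≡ 732 · 528 · 375 · 426 · 25 ≡ 1096 (mod 1139).
Since 1096 ≠ 1, base 5 is a Fermat witness: 1139 is composite.

1096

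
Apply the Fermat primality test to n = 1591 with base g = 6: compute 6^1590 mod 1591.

517

6^1 ≡ 6 (mod 1591)
6^2 ≡ 6^2 = 36 ≡ 36 (mod 1591)
6^4 ≡ 36^2 = 1296 ≡ 1296 (mod 1591)
6^8 ≡ 1296^2 = 1679616 ≡ 1111 (mod 1591)
6^16 ≡ 1111^2 = 1234321 ≡ 1296 (mod 1591)
6^32 ≡ 1296^2 = 1679616 ≡ 1111 (mod 1591)
6^64 ≡ 1111^2 = 1234321 ≡ 1296 (mod 1591)
6^128 ≡ 1296^2 = 1679616 ≡ 1111 (mod 1591)
6^256 ≡ 1111^2 = 1234321 ≡ 1296 (mod 1591)
6^512 ≡ 1296^2 = 1679616 ≡ 1111 (mod 1591)
6^1024 ≡ 1111^2 = 1234321 ≡ 1296 (mod 1591)
1590 = 1024 + 512 + 32 + 16 + 4 + 2 in binary powers of 2.
So 6^1590 ≡ 1296 · 1111 · 1111 · 1296 · 1296 · 36 ≡ 517 (mod 1591).
Since 517 ≠ 1, base 6 is a Fermat witness: 1591 is composite.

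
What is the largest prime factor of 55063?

79

55063 = 17 · 3239
3239 = 41 · 79
79 is prime.
So 55063 = 17 · 41 · 79; the largest prime factor is 79.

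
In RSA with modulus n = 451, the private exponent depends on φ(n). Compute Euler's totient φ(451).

Factor: 451 = 11 · 41.
φ(451) = (11−1) · (41−1) = 10 · 40 = 400.

400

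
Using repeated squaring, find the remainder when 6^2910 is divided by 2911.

6^1 ≡ 6 (mod 2911)
6^2 ≡ 6^2 = 36 ≡ 36 (mod 2911)
6^4 ≡ 36^2 = 1296 ≡ 1296 (mod 2911)
6^8 ≡ 1296^2 = 1679616 ≡ 2880 (mod 2911)
6^16 ≡ 2880^2 = 8294400 ≡ 961 (mod 2911)
6^32 ≡ 961^2 = 923521 ≡ 734 (mod 2911)
6^64 ≡ 734^2 = 538756 ≡ 221 (mod 2911)
6^128 ≡ 221^2 = 48841 ≡ 2265 (mod 2911)
6^256 ≡ 2265^2 = 5130225 ≡ 1043 (mod 2911)
6^512 ≡ 1043^2 = 1087849 ≡ 2046 (mod 2911)
6^1024 ≡ 2046^2 = 4186116 ≡ 98 (mod 2911)
6^2048 ≡ 98^2 = 9604 ≡ 871 (mod 2911)
2910 = 2048 + 512 + 256 + 64 + 16 + 8 + 4 + 2 in binary powers of 2.
So 6^2910 ≡ 871 · 2046 · 1043 · 221 · 961 · 2880 · 1296 · 36 ≡ 747 (mod 2911).
Since 747 ≠ 1, base 6 is a Fermat witness: 2911 is composite.

747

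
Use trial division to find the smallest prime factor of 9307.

41

9307 is odd.
Digit sum 19, not divisible by 3.
Ends in 7: not divisible by 5.
7: 9307 = 7·1329 + 4
11: 9307 = 11·846 + 1
13: 9307 = 13·715 + 12
17: 9307 = 17·547 + 8
19: 9307 = 19·489 + 16
23: 9307 = 23·404 + 15
29: 9307 = 29·320 + 27
31: 9307 = 31·300 + 7
37: 9307 = 37·251 + 20
41: 9307 = 41·227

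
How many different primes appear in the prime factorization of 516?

3

516 = 2^2 · 129
129 = 3 · 43
516 = 2^2 · 3 · 43, which has 3 distinct prime factors.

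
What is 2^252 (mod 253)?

81

2^1 ≡ 2 (mod 253)
2^2 ≡ 2^2 = 4 ≡ 4 (mod 253)
2^4 ≡ 4^2 = 16 ≡ 16 (mod 253)
2^8 ≡ 16^2 = 256 ≡ 3 (mod 253)
2^16 ≡ 3^2 = 9 ≡ 9 (mod 253)
2^32 ≡ 9^2 = 81 ≡ 81 (mod 253)
2^64 ≡ 81^2 = 6561 ≡ 236 (mod 253)
2^128 ≡ 236^2 = 55696 ≡ 36 (mod 253)
252 = 128 + 64 + 32 + 16 + 8 + 4 in binary powers of 2.
So 2^252 ≡ 36 · 236 · 81 · 9 · 3 · 16 ≡ 81 (mod 253).
Since 81 ≠ 1, base 2 is a Fermat witness: 253 is composite.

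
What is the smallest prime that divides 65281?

65281 is odd.
Digit sum 22, not divisible by 3.
Ends in 1: not divisible by 5.
7: 65281 = 7·9325 + 6
11: 65281 = 11·5934 + 7
13: 65281 = 13·5021 + 8
17: 65281 = 17·3840 + 1
19: 65281 = 19·3435 + 16
23: 65281 = 23·2838 + 7
29: 65281 = 29·2251 + 2
31: 65281 = 31·2105 + 26
37: 65281 = 37·1764 + 13
41: 65281 = 41·1592 + 9
43: 65281 = 43·1518 + 7
47: 65281 = 47·1388 + 45
53: 65281 = 53·1231 + 38
59: 65281 = 59·1106 + 27
61: 65281 = 61·1070 + 11
67: 65281 = 67·974 + 23
71: 65281 = 71·919 + 32
73: 65281 = 73·894 + 19
79: 65281 = 79·826 + 27
83: 65281 = 83·786 + 43
89: 65281 = 89·733 + 44
97: 65281 = 97·673

97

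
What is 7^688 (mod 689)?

386

7^1 ≡ 7 (mod 689)
7^2 ≡ 7^2 = 49 ≡ 49 (mod 689)
7^4 ≡ 49^2 = 2401 ≡ 334 (mod 689)
7^8 ≡ 334^2 = 111556 ≡ 627 (mod 689)
7^16 ≡ 627^2 = 393129 ≡ 399 (mod 689)
7^32 ≡ 399^2 = 159201 ≡ 42 (mod 689)
7^64 ≡ 42^2 = 1764 ≡ 386 (mod 689)
7^128 ≡ 386^2 = 148996 ≡ 172 (mod 689)
7^256 ≡ 172^2 = 29584 ≡ 646 (mod 689)
7^512 ≡ 646^2 = 417316 ≡ 471 (mod 689)
688 = 512 + 128 + 32 + 16 in binary powers of 2.
So 7^688 ≡ 471 · 172 · 42 · 399 ≡ 386 (mod 689).
Since 386 ≠ 1, base 7 is a Fermat witness: 689 is composite.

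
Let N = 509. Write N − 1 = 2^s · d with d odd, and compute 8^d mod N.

509 − 1 = 508 = 2^2 · 127, so d = 127.
8^1 ≡ 8 (mod 509)
8^2 ≡ 8^2 = 64 ≡ 64 (mod 509)
8^4 ≡ 64^2 = 4096 ≡ 24 (mod 509)
8^8 ≡ 24^2 = 576 ≡ 67 (mod 509)
8^16 ≡ 67^2 = 4489 ≡ 417 (mod 509)
8^32 ≡ 417^2 = 173889 ≡ 320 (mod 509)
8^64 ≡ 320^2 = 102400 ≡ 91 (mod 509)
127 = 64 + 32 + 16 + 8 + 4 + 2 + 1 in binary powers of 2.
So 8^127 ≡ 91 · 320 · 417 · 67 · 24 · 64 · 8 ≡ 208 (mod 509).
Squaring chain: 208 → 508; reaches −1, so base 8 does not prove 509 composite.

208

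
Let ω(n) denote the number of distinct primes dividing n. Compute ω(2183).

2183 = 37 · 59
2183 = 37 · 59, which has 2 distinct prime factors.

2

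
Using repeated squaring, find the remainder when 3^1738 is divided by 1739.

1070

3^1 ≡ 3 (mod 1739)
3^2 ≡ 3^2 = 9 ≡ 9 (mod 1739)
3^4 ≡ 9^2 = 81 ≡ 81 (mod 1739)
3^8 ≡ 81^2 = 6561 ≡ 1344 (mod 1739)
3^16 ≡ 1344^2 = 1806336 ≡ 1254 (mod 1739)
3^32 ≡ 1254^2 = 1572516 ≡ 460 (mod 1739)
3^64 ≡ 460^2 = 211600 ≡ 1181 (mod 1739)
3^128 ≡ 1181^2 = 1394761 ≡ 83 (mod 1739)
3^256 ≡ 83^2 = 6889 ≡ 1672 (mod 1739)
3^512 ≡ 1672^2 = 2795584 ≡ 1011 (mod 1739)
3^1024 ≡ 1011^2 = 1022121 ≡ 1328 (mod 1739)
1738 = 1024 + 512 + 128 + 64 + 8 + 2 in binary powers of 2.
So 3^1738 ≡ 1328 · 1011 · 83 · 1181 · 1344 · 9 ≡ 1070 (mod 1739).
Since 1070 ≠ 1, base 3 is a Fermat witness: 1739 is composite.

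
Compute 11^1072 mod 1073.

248

11^1 ≡ 11 (mod 1073)
11^2 ≡ 11^2 = 121 ≡ 121 (mod 1073)
11^4 ≡ 121^2 = 14641 ≡ 692 (mod 1073)
11^8 ≡ 692^2 = 478864 ≡ 306 (mod 1073)
11^16 ≡ 306^2 = 93636 ≡ 285 (mod 1073)
11^32 ≡ 285^2 = 81225 ≡ 750 (mod 1073)
11^64 ≡ 750^2 = 562500 ≡ 248 (mod 1073)
11^128 ≡ 248^2 = 61504 ≡ 343 (mod 1073)
11^256 ≡ 343^2 = 117649 ≡ 692 (mod 1073)
11^512 ≡ 692^2 = 478864 ≡ 306 (mod 1073)
11^1024 ≡ 306^2 = 93636 ≡ 285 (mod 1073)
1072 = 1024 + 32 + 16 in binary powers of 2.
So 11^1072 ≡ 285 · 750 · 285 ≡ 248 (mod 1073).
Since 248 ≠ 1, base 11 is a Fermat witness: 1073 is composite.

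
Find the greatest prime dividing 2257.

61

2257 = 37 · 61
61 is prime.
So 2257 = 37 · 61; the largest prime factor is 61.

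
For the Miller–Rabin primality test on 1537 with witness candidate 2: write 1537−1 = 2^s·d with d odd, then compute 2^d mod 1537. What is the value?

8

1537 − 1 = 1536 = 2^9 · 3, so d = 3.
2^1 ≡ 2 (mod 1537)
2^2 ≡ 2^2 = 4 ≡ 4 (mod 1537)
3 = 2 + 1 in binary powers of 2.
So 2^3 ≡ 4 · 2 ≡ 8 (mod 1537).
Squaring chain: 8 → 64 → 1022 → 861 → 487 → 471 → 513 → 342 → 152; never reaches −1, so base 2 is a Miller–Rabin witness that 1537 is composite.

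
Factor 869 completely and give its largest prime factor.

869 = 11 · 79
79 is prime.
So 869 = 11 · 79; the largest prime factor is 79.

79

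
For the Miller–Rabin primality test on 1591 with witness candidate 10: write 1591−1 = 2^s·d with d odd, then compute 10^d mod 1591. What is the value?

1591 − 1 = 1590 = 2^1 · 795, so d = 795.
10^1 ≡ 10 (mod 1591)
10^2 ≡ 10^2 = 100 ≡ 100 (mod 1591)
10^4 ≡ 100^2 = 10000 ≡ 454 (mod 1591)
10^8 ≡ 454^2 = 206116 ≡ 877 (mod 1591)
10^16 ≡ 877^2 = 769129 ≡ 676 (mod 1591)
10^32 ≡ 676^2 = 456976 ≡ 359 (mod 1591)
10^64 ≡ 359^2 = 128881 ≡ 10 (mod 1591)
10^128 ≡ 10^2 = 100 ≡ 100 (mod 1591)
10^256 ≡ 100^2 = 10000 ≡ 454 (mod 1591)
10^512 ≡ 454^2 = 206116 ≡ 877 (mod 1591)
795 = 512 + 256 + 16 + 8 + 2 + 1 in binary powers of 2.
So 10^795 ≡ 877 · 454 · 676 · 877 · 100 · 10 ≡ 778 (mod 1591).
Squaring chain: 778; never reaches −1, so base 10 is a Miller–Rabin witness that 1591 is composite.

778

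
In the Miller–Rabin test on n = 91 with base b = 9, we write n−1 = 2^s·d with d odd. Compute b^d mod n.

91 − 1 = 90 = 2^1 · 45, so d = 45.
9^1 ≡ 9 (mod 91)
9^2 ≡ 9^2 = 81 ≡ 81 (mod 91)
9^4 ≡ 81^2 = 6561 ≡ 9 (mod 91)
9^8 ≡ 9^2 = 81 ≡ 81 (mod 91)
9^16 ≡ 81^2 = 6561 ≡ 9 (mod 91)
9^32 ≡ 9^2 = 81 ≡ 81 (mod 91)
45 = 32 + 8 + 4 + 1 in binary powers of 2.
So 9^45 ≡ 81 · 81 · 9 · 9 ≡ 1 (mod 91).
Since 9^d ≡ 1 (mod 91), base 9 does not prove 91 composite.

1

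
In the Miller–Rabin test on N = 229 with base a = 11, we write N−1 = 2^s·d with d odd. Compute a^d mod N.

228

229 − 1 = 228 = 2^2 · 57, so d = 57.
11^1 ≡ 11 (mod 229)
11^2 ≡ 11^2 = 121 ≡ 121 (mod 229)
11^4 ≡ 121^2 = 14641 ≡ 214 (mod 229)
11^8 ≡ 214^2 = 45796 ≡ 225 (mod 229)
11^16 ≡ 225^2 = 50625 ≡ 16 (mod 229)
11^32 ≡ 16^2 = 256 ≡ 27 (mod 229)
57 = 32 + 16 + 8 + 1 in binary powers of 2.
So 11^57 ≡ 27 · 16 · 225 · 11 ≡ 228 (mod 229).
Since 11^d ≡ 228 (mod 229), base 11 does not prove 229 composite.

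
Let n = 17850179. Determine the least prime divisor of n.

17850179 is odd.
Digit sum 38, not divisible by 3.
Ends in 9: not divisible by 5.
7: 17850179 = 7·2550025 + 4
11: 17850179 = 11·1622743 + 6
13: 17850179 = 13·1373090 + 9
17: 17850179 = 17·1050010 + 9
19: 17850179 = 19·939483 + 2
23: 17850179 = 23·776094 + 17
29: 17850179 = 29·615523 + 12
31: 17850179 = 31·575812 + 7
37: 17850179 = 37·482437 + 10
41: 17850179 = 41·435370 + 9
43: 17850179 = 43·415120 + 19
47: 17850179 = 47·379791 + 2
53: 17850179 = 53·336795 + 44
59: 17850179 = 59·302545 + 24
61: 17850179 = 61·292625 + 54
67: 17850179 = 67·266420 + 39
71: 17850179 = 71·251410 + 69
73: 17850179 = 73·244523

73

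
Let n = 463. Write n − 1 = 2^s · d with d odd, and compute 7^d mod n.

463 − 1 = 462 = 2^1 · 231, so d = 231.
7^1 ≡ 7 (mod 463)
7^2 ≡ 7^2 = 49 ≡ 49 (mod 463)
7^4 ≡ 49^2 = 2401 ≡ 86 (mod 463)
7^8 ≡ 86^2 = 7396 ≡ 451 (mod 463)
7^16 ≡ 451^2 = 203401 ≡ 144 (mod 463)
7^32 ≡ 144^2 = 20736 ≡ 364 (mod 463)
7^64 ≡ 364^2 = 132496 ≡ 78 (mod 463)
7^128 ≡ 78^2 = 6084 ≡ 65 (mod 463)
231 = 128 + 64 + 32 + 4 + 2 + 1 in binary powers of 2.
So 7^231 ≡ 65 · 78 · 364 · 86 · 49 · 7 ≡ 462 (mod 463).
Since 7^d ≡ 462 (mod 463), base 7 does not prove 463 composite.

462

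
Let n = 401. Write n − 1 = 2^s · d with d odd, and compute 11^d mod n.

401 − 1 = 400 = 2^4 · 25, so d = 25.
11^1 ≡ 11 (mod 401)
11^2 ≡ 11^2 = 121 ≡ 121 (mod 401)
11^4 ≡ 121^2 = 14641 ≡ 205 (mod 401)
11^8 ≡ 205^2 = 42025 ≡ 321 (mod 401)
11^16 ≡ 321^2 = 103041 ≡ 385 (mod 401)
25 = 16 + 8 + 1 in binary powers of 2.
So 11^25 ≡ 385 · 321 · 11 ≡ 45 (mod 401).
Squaring chain: 45 → 20 → 400 → 1; reaches −1, so base 11 does not prove 401 composite.

45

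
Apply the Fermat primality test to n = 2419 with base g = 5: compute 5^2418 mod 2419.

5^1 ≡ 5 (mod 2419)
5^2 ≡ 5^2 = 25 ≡ 25 (mod 2419)
5^4 ≡ 25^2 = 625 ≡ 625 (mod 2419)
5^8 ≡ 625^2 = 390625 ≡ 1166 (mod 2419)
5^16 ≡ 1166^2 = 1359556 ≡ 78 (mod 2419)
5^32 ≡ 78^2 = 6084 ≡ 1246 (mod 2419)
5^64 ≡ 1246^2 = 1552516 ≡ 1937 (mod 2419)
5^128 ≡ 1937^2 = 3751969 ≡ 100 (mod 2419)
5^256 ≡ 100^2 = 10000 ≡ 324 (mod 2419)
5^512 ≡ 324^2 = 104976 ≡ 959 (mod 2419)
5^1024 ≡ 959^2 = 919681 ≡ 461 (mod 2419)
5^2048 ≡ 461^2 = 212521 ≡ 2068 (mod 2419)
2418 = 2048 + 256 + 64 + 32 + 16 + 2 in binary powers of 2.
So 5^2418 ≡ 2068 · 324 · 1937 · 1246 · 78 · 25 ≡ 433 (mod 2419).
Since 433 ≠ 1, base 5 is a Fermat witness: 2419 is composite.

433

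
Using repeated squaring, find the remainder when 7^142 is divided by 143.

7^1 ≡ 7 (mod 143)
7^2 ≡ 7^2 = 49 ≡ 49 (mod 143)
7^4 ≡ 49^2 = 2401 ≡ 113 (mod 143)
7^8 ≡ 113^2 = 12769 ≡ 42 (mod 143)
7^16 ≡ 42^2 = 1764 ≡ 48 (mod 143)
7^32 ≡ 48^2 = 2304 ≡ 16 (mod 143)
7^64 ≡ 16^2 = 256 ≡ 113 (mod 143)
7^128 ≡ 113^2 = 12769 ≡ 42 (mod 143)
142 = 128 + 8 + 4 + 2 in binary powers of 2.
So 7^142 ≡ 42 · 42 · 113 · 49 ≡ 82 (mod 143).
Since 82 ≠ 1, base 7 is a Fermat witness: 143 is composite.

82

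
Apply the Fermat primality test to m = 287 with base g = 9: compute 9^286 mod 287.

163

9^1 ≡ 9 (mod 287)
9^2 ≡ 9^2 = 81 ≡ 81 (mod 287)
9^4 ≡ 81^2 = 6561 ≡ 247 (mod 287)
9^8 ≡ 247^2 = 61009 ≡ 165 (mod 287)
9^16 ≡ 165^2 = 27225 ≡ 247 (mod 287)
9^32 ≡ 247^2 = 61009 ≡ 165 (mod 287)
9^64 ≡ 165^2 = 27225 ≡ 247 (mod 287)
9^128 ≡ 247^2 = 61009 ≡ 165 (mod 287)
9^256 ≡ 165^2 = 27225 ≡ 247 (mod 287)
286 = 256 + 16 + 8 + 4 + 2 in binary powers of 2.
So 9^286 ≡ 247 · 247 · 165 · 247 · 81 ≡ 163 (mod 287).
Since 163 ≠ 1, base 9 is a Fermat witness: 287 is composite.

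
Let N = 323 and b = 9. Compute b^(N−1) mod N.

9^1 ≡ 9 (mod 323)
9^2 ≡ 9^2 = 81 ≡ 81 (mod 323)
9^4 ≡ 81^2 = 6561 ≡ 101 (mod 323)
9^8 ≡ 101^2 = 10201 ≡ 188 (mod 323)
9^16 ≡ 188^2 = 35344 ≡ 137 (mod 323)
9^32 ≡ 137^2 = 18769 ≡ 35 (mod 323)
9^64 ≡ 35^2 = 1225 ≡ 256 (mod 323)
9^128 ≡ 256^2 = 65536 ≡ 290 (mod 323)
9^256 ≡ 290^2 = 84100 ≡ 120 (mod 323)
322 = 256 + 64 + 2 in binary powers of 2.
So 9^322 ≡ 120 · 256 · 81 ≡ 251 (mod 323).
Since 251 ≠ 1, base 9 is a Fermat witness: 323 is composite.

251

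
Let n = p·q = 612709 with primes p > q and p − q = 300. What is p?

Since p = q + 300, we have 612709 = q(q + 300), so q² + 300q − 612709 = 0.
Discriminant: 300² + 4·612709 = 90000 + 2450836 = 2540836; √2540836 = 1594.
q = (−300 + 1594)/2 = 647, and p = q + 300 = 947.
Check: 647 · 947 = 612709.

947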